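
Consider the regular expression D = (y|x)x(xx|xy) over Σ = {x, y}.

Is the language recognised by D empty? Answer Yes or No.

No

The string xxxx matches the expression, so it belongs to L(D).
Since L(D) contains at least one string, it is not empty.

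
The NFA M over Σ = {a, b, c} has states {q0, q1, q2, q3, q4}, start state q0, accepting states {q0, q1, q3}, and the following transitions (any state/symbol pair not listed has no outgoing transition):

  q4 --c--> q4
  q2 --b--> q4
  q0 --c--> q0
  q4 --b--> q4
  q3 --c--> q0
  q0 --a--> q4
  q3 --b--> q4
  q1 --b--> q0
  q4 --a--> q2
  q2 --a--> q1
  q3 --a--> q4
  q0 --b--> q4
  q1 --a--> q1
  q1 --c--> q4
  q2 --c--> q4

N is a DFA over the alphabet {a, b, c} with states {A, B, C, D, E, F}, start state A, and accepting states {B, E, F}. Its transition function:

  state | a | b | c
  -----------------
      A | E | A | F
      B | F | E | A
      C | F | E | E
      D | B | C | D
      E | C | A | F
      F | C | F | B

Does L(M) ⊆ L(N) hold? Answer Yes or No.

The empty string ε is in L(M) but not in L(N).
So L(M) ⊄ L(N).

No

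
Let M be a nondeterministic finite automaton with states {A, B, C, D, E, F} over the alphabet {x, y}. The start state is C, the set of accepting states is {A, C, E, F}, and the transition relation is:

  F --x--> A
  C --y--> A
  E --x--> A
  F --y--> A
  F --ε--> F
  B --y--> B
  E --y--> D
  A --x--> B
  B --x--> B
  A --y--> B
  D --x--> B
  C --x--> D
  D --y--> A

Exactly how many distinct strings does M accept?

The useful subgraph on states {A, C, D} is acyclic, so L(M) is finite; the longest accepting path visits 3 useful states, giving maximum string length 2.
Counting accepting paths from C by length: 1 of length 0, 1 of length 1, 1 of length 2. Total 3.

3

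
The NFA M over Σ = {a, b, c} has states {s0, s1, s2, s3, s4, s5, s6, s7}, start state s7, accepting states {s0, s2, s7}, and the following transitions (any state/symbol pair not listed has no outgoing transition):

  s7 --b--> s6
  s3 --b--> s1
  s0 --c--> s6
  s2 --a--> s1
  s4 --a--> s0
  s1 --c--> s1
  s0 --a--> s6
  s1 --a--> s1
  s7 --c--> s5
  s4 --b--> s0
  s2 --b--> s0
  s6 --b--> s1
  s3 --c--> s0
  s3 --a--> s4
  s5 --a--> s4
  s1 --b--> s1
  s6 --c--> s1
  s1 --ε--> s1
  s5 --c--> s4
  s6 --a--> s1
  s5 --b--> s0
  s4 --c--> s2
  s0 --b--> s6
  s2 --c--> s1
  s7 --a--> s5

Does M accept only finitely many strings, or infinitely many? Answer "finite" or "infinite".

finite

The useful states (reachable from s7 and able to reach an accepting state) are {s0, s2, s4, s5, s7}.
Restricted to these states the transition graph has no cycle, so every accepting path has bounded length and L is finite.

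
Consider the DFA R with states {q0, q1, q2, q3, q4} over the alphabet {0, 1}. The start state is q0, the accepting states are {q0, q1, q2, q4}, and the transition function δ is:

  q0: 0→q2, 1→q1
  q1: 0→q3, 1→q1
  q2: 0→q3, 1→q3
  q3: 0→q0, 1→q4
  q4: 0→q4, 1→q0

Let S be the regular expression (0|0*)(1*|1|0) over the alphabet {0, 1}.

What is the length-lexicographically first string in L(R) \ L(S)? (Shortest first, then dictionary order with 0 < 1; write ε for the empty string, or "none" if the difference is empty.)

The string 010 is accepted by R but not by S.
No shorter string lies in the difference, and 010 is the lexicographically first length-3 string in L(R) \ L(S).

010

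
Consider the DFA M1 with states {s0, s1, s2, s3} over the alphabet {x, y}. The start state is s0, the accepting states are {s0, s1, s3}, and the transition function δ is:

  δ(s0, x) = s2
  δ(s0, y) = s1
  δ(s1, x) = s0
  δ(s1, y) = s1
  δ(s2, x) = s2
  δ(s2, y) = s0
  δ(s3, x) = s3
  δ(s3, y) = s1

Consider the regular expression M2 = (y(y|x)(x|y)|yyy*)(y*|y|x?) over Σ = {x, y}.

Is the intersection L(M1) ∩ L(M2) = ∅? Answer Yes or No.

The string yy is accepted by both M1 and M2.
Hence L(M1) ∩ L(M2) ≠ ∅.

No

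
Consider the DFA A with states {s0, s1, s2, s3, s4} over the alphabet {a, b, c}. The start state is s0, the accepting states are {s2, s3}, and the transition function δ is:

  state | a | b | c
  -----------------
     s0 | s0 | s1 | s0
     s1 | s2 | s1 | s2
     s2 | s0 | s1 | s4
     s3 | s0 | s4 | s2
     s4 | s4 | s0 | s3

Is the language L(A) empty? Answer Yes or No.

The string ba is accepted: the run s0 → s1 → s2 ends in the accepting state s2.
Since at least one string is accepted, L(A) is not empty.

No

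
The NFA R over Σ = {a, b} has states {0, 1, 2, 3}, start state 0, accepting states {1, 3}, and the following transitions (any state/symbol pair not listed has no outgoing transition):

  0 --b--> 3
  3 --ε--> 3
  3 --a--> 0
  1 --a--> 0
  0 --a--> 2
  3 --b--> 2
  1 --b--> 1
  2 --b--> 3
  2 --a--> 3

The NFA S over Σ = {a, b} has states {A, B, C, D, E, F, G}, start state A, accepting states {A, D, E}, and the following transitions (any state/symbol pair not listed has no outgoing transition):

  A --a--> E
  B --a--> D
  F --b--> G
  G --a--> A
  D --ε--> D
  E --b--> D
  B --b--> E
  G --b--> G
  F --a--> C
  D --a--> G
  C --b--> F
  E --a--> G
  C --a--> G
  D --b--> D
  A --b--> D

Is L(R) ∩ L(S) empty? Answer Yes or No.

No

The string b is accepted by both R and S.
Hence L(R) ∩ L(S) ≠ ∅.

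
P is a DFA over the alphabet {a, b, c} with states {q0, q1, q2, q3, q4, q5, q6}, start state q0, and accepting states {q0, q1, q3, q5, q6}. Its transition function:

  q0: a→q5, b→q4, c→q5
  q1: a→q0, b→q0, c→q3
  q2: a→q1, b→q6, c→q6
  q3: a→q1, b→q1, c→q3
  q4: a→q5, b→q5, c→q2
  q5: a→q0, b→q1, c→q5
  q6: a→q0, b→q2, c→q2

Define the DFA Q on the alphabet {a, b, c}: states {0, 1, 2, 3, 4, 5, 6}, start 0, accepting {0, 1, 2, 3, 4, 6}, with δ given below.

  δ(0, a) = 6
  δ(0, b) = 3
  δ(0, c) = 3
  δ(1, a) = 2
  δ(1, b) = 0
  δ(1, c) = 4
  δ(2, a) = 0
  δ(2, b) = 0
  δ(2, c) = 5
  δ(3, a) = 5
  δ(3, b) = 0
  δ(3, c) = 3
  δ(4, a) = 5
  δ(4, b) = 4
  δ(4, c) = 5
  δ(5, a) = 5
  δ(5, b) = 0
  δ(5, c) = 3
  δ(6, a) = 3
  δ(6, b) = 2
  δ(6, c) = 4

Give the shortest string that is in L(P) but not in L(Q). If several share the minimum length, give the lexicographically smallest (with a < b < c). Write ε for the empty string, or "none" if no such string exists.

The string ba is accepted by P but not by Q.
No shorter string lies in the difference, and ba is the lexicographically first length-2 string in L(P) \ L(Q).

ba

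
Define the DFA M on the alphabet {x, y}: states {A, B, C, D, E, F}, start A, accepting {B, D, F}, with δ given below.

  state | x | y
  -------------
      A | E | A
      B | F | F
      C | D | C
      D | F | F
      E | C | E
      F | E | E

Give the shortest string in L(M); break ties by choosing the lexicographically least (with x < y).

xxx

A breadth-first search from A reaches an accepting state first via the path A → E → C → D on input xxx.
No string of length < 3 is accepted (BFS exhausts all shorter strings without reaching an accepting state), and xxx is the lexicographically least accepting string of length 3.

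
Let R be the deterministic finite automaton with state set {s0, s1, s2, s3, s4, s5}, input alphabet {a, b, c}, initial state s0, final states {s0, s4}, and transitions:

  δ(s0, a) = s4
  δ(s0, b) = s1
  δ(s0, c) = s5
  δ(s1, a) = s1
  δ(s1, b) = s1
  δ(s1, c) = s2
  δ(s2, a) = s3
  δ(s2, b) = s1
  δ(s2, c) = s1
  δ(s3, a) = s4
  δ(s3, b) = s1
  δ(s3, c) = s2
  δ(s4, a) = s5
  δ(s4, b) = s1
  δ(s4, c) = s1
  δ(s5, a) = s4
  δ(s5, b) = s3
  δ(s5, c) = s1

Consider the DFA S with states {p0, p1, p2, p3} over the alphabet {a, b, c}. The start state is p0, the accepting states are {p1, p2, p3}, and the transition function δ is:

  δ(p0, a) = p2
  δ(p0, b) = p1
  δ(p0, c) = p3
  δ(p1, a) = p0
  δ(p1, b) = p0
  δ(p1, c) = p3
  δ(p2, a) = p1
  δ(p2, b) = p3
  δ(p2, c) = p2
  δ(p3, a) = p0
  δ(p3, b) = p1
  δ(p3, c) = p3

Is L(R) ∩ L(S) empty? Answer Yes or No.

No

The string a is accepted by both R and S.
Hence L(R) ∩ L(S) ≠ ∅.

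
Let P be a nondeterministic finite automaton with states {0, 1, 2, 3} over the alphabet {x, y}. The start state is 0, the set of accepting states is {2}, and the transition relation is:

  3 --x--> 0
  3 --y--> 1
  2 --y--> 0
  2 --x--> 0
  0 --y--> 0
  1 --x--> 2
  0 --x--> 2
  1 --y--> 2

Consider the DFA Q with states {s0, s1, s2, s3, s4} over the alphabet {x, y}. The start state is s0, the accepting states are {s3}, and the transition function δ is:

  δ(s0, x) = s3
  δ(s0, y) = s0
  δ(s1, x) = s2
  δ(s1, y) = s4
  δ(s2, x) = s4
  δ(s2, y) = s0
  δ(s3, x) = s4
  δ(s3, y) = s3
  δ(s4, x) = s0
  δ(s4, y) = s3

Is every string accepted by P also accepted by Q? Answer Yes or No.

No

The string xxx is in L(P) but not in L(Q).
So L(P) ⊄ L(Q).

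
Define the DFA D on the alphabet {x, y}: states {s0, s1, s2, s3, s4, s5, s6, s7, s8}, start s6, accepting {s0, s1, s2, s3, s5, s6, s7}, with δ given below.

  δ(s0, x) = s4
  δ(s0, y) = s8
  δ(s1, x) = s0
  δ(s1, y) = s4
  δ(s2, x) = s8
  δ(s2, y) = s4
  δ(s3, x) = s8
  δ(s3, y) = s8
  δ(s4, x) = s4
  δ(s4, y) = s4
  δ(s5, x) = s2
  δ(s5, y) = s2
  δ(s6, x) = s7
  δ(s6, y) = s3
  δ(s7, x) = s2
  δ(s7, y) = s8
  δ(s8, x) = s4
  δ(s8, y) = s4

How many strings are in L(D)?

4

The useful subgraph on states {s2, s3, s6, s7} is acyclic, so L(D) is finite; the longest accepting path visits 3 useful states, giving maximum string length 2.
Counting accepting paths from s6 by length: 1 of length 0, 2 of length 1, 1 of length 2. Total 4.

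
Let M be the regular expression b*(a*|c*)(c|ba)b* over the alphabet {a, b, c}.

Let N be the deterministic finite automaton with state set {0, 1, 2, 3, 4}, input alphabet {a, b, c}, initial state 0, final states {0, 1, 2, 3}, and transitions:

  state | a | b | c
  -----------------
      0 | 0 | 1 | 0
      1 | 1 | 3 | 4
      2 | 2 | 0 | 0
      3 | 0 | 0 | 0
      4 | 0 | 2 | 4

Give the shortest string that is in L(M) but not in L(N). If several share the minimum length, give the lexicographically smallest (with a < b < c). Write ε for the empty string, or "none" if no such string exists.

The string bc is accepted by M but not by N.
No shorter string lies in the difference, and bc is the lexicographically first length-2 string in L(M) \ L(N).

bc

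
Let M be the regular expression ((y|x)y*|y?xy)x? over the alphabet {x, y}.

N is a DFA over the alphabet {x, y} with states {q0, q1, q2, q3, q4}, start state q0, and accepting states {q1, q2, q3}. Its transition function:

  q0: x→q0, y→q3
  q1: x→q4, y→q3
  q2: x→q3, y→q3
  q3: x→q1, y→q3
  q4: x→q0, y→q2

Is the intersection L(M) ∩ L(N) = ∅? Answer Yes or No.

The string y is accepted by both M and N.
Hence L(M) ∩ L(N) ≠ ∅.

No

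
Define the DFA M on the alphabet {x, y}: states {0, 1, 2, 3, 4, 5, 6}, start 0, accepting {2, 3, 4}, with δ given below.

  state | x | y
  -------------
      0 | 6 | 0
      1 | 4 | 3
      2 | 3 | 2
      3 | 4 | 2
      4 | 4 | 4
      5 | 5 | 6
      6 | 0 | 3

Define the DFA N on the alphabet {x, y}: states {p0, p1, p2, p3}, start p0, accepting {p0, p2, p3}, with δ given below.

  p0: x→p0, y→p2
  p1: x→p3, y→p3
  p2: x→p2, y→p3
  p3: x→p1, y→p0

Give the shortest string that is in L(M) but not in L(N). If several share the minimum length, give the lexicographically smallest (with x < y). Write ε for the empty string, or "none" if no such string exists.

xyyx

The string xyyx is accepted by M but not by N.
No shorter string lies in the difference, and xyyx is the lexicographically first length-4 string in L(M) \ L(N).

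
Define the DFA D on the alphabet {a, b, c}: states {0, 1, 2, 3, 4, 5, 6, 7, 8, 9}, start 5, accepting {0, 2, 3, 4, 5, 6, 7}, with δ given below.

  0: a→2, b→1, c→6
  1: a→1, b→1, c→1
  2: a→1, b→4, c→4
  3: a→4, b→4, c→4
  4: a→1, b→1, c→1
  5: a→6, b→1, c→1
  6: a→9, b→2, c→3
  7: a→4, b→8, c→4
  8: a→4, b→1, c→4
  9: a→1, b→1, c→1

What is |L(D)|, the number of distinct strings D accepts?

The useful subgraph on states {2, 3, 4, 5, 6} is acyclic, so L(D) is finite; the longest accepting path visits 4 useful states, giving maximum string length 3.
Counting accepting paths from 5 by length: 1 of length 0, 1 of length 1, 2 of length 2, 5 of length 3. Total 9.

9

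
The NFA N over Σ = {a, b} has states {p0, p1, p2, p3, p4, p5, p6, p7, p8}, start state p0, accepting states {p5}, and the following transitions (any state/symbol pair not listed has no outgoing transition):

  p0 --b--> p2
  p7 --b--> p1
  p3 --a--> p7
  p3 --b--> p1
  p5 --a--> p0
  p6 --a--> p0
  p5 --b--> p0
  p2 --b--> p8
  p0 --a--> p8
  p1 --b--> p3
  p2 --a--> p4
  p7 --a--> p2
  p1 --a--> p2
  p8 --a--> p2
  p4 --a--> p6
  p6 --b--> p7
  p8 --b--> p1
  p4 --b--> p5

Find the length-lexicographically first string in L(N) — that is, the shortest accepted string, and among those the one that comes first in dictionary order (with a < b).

A breadth-first search from p0 reaches an accepting state first via the path p0 → p2 → p4 → p5 on input bab.
No string of length < 3 is accepted (BFS exhausts all shorter strings without reaching an accepting state), and bab is the lexicographically least accepting string of length 3.

bab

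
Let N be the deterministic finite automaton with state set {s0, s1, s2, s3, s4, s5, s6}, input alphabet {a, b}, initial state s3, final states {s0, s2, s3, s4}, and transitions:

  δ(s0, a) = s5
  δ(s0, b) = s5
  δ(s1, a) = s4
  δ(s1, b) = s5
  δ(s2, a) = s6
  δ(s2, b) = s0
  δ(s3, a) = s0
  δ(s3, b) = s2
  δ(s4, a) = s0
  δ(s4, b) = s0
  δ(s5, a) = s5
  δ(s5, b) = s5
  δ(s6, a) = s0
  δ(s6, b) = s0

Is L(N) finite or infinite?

The useful states (reachable from s3 and able to reach an accepting state) are {s0, s2, s3, s6}.
Restricted to these states the transition graph has no cycle, so every accepting path has bounded length and L is finite.

finite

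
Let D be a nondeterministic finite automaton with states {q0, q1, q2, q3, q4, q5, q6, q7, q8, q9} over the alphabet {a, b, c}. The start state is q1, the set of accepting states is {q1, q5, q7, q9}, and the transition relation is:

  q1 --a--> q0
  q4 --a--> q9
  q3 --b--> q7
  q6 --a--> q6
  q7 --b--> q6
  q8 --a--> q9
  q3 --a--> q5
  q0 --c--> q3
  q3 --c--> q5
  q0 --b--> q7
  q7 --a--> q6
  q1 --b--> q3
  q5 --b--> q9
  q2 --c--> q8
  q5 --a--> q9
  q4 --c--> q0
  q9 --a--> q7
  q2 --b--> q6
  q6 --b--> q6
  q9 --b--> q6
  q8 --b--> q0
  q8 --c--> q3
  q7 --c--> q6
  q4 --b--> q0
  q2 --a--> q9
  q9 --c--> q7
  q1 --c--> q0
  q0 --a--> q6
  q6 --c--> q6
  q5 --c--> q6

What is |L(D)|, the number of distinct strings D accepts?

The useful subgraph on states {q0, q1, q3, q5, q7, q9} is acyclic, so L(D) is finite; the longest accepting path visits 6 useful states, giving maximum string length 5.
Counting accepting paths from q1 by length: 1 of length 0, 5 of length 2, 10 of length 3, 16 of length 4, 16 of length 5. Total 48.

48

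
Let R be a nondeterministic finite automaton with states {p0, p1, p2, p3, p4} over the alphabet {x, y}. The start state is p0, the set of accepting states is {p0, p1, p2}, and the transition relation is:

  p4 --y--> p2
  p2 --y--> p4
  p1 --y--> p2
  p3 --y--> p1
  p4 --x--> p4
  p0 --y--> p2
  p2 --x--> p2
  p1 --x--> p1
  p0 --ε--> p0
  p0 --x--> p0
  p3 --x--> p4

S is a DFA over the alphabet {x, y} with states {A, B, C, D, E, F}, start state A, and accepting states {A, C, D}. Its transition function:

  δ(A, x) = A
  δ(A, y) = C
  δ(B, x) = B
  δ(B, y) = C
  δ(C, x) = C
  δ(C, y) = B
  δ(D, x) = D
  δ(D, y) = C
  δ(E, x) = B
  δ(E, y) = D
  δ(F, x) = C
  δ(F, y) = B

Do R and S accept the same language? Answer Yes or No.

Yes

Exploring the product automaton R × S from the start pair (p0, A), following both machines on each input symbol, reaches 3 state pairs: (p0, A), (p2, C), (p4, B).
R accepts in {p0, p1, p2} and S accepts in {A, C, D}. In every reachable pair the two components are either both accepting — (p0, A), (p2, C) — or both non-accepting, so no string is accepted by exactly one of the machines: L(R) \ L(S) and L(S) \ L(R) are both empty.
Hence every string is accepted by R iff it is accepted by S, and the two languages coincide.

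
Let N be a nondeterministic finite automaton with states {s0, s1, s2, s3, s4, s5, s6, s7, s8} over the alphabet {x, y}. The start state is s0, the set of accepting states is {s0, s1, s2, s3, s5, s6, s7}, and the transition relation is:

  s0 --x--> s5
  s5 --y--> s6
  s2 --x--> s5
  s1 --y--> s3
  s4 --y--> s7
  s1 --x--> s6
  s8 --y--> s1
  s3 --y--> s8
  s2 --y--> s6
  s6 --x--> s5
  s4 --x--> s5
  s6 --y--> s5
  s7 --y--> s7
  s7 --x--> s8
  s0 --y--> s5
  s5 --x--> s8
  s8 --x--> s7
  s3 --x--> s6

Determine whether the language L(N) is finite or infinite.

infinite

State s8 is reachable from the start and can reach an accepting state, and it lies on the cycle s8 → s1 → s3 → s8.
Traversing that cycle any number of times yields accepted strings of unbounded length, so the language is infinite.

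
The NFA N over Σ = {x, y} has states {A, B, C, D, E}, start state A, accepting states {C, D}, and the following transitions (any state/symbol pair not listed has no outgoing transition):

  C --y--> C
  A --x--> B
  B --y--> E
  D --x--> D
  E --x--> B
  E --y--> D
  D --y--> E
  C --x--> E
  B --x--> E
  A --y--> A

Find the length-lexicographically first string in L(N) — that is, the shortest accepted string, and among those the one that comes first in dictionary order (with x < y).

xxy

A breadth-first search from A reaches an accepting state first via the path A → B → E → D on input xxy.
No string of length < 3 is accepted (BFS exhausts all shorter strings without reaching an accepting state), and xxy is the lexicographically least accepting string of length 3.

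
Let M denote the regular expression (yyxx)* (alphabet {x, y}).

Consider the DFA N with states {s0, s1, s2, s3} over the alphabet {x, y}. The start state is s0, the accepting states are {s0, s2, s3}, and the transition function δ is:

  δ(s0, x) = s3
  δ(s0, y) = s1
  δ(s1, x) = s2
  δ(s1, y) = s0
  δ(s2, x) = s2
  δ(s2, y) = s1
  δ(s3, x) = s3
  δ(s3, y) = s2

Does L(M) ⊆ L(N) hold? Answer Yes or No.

Yes

Converting the expression M to a DFA (subset construction, then merging equivalent states) gives the minimal DFA with states {m0, m1, m2, m3, m4}, start state m0, accepting states {m0} and transitions m0: x→m1, y→m2; m1: x→m1, y→m1; m2: x→m1, y→m3; m3: x→m4, y→m1; m4: x→m0, y→m1.
Exploring the product automaton M × N from the start pair (m0, s0), following both machines on each input symbol, reaches 13 state pairs: (m0, s0), (m1, s3), (m2, s1), (m1, s2), (m3, s0), (m1, s1), (m4, s3), (m1, s0), (m0, s3), (m2, s2), (m3, s1), (m4, s2), (m0, s2).
M accepts in {m0} and N accepts in {s0, s2, s3}. The reachable pairs whose M-component is accepting are (m0, s0), (m0, s3), (m0, s2); in each of them the N-component is accepting too, so the product for L(M) \ L(N) (M-component accepting, N-component rejecting) has no reachable accepting pair and the difference is empty.
Hence every string in L(M) is also in L(N).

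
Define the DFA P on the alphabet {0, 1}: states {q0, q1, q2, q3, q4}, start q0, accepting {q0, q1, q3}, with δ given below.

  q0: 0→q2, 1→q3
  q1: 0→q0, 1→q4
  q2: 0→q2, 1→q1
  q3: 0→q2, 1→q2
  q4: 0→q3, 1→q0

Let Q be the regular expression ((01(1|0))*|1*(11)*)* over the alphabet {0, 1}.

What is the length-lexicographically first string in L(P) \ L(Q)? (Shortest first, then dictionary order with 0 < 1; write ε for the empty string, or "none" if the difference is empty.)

The string 01 is accepted by P but not by Q.
No shorter string lies in the difference, and 01 is the lexicographically first length-2 string in L(P) \ L(Q).

01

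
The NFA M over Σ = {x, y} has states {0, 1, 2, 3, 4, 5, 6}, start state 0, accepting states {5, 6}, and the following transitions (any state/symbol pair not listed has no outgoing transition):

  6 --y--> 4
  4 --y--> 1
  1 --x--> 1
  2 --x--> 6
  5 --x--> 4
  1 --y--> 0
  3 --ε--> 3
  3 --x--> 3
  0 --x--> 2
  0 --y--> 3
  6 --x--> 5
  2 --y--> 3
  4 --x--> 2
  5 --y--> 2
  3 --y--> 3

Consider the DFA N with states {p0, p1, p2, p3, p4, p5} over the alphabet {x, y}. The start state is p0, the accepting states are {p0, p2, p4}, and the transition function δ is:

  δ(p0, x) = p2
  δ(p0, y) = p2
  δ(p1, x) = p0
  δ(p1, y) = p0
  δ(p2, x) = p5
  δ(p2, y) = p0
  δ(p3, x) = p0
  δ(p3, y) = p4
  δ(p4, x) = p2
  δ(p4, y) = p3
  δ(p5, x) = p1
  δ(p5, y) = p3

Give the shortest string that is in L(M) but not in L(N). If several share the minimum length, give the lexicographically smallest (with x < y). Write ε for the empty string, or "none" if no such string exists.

xx

The string xx is accepted by M but not by N.
No shorter string lies in the difference, and xx is the lexicographically first length-2 string in L(M) \ L(N).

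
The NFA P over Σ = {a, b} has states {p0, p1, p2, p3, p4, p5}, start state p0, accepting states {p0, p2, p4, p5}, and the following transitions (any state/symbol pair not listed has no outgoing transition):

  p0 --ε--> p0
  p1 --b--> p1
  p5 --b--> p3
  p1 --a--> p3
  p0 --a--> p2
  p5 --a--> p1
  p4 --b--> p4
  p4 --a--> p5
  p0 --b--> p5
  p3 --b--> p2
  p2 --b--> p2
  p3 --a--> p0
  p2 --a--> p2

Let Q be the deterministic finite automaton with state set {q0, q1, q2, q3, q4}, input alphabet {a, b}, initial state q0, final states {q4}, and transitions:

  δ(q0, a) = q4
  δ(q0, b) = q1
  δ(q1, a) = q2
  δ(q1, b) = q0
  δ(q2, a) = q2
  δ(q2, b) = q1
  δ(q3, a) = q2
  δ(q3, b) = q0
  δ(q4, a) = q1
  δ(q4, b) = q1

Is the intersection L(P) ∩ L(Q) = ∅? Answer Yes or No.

No

The string a is accepted by both P and Q.
Hence L(P) ∩ L(Q) ≠ ∅.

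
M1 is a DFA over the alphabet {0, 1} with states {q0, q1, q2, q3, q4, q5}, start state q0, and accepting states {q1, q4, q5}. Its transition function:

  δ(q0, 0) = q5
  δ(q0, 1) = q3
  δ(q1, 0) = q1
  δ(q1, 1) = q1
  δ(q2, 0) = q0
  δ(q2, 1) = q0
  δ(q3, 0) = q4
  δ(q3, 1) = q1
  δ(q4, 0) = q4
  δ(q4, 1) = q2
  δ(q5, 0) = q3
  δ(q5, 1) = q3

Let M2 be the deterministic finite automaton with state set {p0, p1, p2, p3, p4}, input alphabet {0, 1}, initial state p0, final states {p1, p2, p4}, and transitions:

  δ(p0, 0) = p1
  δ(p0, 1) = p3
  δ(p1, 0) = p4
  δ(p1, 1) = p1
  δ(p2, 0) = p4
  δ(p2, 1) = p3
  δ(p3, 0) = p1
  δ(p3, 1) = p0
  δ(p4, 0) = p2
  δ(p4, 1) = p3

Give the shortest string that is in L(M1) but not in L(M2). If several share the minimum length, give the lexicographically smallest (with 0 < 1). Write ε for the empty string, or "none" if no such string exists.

11

The string 11 is accepted by M1 but not by M2.
No shorter string lies in the difference, and 11 is the lexicographically first length-2 string in L(M1) \ L(M2).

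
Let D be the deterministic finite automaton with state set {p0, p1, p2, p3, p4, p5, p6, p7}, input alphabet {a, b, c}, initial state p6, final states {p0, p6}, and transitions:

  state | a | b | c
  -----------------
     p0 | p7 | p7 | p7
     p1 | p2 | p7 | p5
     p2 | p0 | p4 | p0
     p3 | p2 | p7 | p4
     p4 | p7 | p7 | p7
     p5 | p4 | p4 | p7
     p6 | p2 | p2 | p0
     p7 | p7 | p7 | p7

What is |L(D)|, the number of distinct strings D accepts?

6

The useful subgraph on states {p0, p2, p6} is acyclic, so L(D) is finite; the longest accepting path visits 3 useful states, giving maximum string length 2.
Counting accepting paths from p6 by length: 1 of length 0, 1 of length 1, 4 of length 2. Total 6.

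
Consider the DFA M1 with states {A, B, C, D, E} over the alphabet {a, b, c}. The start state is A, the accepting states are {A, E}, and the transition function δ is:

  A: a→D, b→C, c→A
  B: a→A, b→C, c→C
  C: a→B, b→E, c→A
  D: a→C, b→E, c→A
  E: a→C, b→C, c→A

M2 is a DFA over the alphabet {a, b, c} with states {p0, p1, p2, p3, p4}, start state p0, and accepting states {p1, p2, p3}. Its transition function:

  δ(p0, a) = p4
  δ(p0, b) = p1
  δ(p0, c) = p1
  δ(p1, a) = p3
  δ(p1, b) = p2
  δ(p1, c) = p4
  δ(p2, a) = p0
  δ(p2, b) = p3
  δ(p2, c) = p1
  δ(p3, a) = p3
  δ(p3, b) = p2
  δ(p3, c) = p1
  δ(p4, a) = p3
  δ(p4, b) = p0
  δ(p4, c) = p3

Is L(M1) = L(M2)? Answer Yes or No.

The empty string ε is accepted by M1 but rejected by M2.
So L(M1) ≠ L(M2).

No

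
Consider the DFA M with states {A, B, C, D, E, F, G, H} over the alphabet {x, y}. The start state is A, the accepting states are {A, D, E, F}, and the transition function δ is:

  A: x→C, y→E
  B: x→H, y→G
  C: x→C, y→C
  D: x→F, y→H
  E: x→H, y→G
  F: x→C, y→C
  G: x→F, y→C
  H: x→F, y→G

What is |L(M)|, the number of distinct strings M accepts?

The useful subgraph on states {A, E, F, G, H} is acyclic, so L(M) is finite; the longest accepting path visits 5 useful states, giving maximum string length 4.
Counting accepting paths from A by length: 1 of length 0, 1 of length 1, 2 of length 3, 1 of length 4. Total 5.

5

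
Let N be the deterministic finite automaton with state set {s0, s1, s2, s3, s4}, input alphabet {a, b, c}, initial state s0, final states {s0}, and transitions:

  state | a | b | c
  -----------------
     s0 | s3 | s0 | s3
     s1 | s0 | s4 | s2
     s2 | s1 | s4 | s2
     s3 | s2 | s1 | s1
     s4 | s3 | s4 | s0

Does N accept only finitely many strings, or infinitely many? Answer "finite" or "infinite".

State s0 is reachable from the start and can reach an accepting state, and it lies on the cycle s0 → s0.
Traversing that cycle any number of times yields accepted strings of unbounded length, so the language is infinite.

infinite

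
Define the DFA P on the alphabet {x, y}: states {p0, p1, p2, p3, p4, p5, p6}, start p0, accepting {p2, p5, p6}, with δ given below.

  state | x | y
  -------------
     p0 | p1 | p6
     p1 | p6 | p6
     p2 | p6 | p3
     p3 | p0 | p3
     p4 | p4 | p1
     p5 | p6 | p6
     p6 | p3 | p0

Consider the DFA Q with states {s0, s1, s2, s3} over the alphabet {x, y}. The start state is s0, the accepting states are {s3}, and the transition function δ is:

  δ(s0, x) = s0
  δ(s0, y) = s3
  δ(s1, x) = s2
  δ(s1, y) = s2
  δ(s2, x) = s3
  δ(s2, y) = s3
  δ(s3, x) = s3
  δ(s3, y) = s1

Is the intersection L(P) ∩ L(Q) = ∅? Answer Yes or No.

No

The string y is accepted by both P and Q.
Hence L(P) ∩ L(Q) ≠ ∅.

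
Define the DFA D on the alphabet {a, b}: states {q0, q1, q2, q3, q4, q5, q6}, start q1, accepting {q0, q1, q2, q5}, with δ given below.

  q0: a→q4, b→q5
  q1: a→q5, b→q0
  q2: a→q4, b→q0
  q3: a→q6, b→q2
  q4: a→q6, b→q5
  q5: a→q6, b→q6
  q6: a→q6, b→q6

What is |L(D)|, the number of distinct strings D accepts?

5

The useful subgraph on states {q0, q1, q4, q5} is acyclic, so L(D) is finite; the longest accepting path visits 4 useful states, giving maximum string length 3.
Counting accepting paths from q1 by length: 1 of length 0, 2 of length 1, 1 of length 2, 1 of length 3. Total 5.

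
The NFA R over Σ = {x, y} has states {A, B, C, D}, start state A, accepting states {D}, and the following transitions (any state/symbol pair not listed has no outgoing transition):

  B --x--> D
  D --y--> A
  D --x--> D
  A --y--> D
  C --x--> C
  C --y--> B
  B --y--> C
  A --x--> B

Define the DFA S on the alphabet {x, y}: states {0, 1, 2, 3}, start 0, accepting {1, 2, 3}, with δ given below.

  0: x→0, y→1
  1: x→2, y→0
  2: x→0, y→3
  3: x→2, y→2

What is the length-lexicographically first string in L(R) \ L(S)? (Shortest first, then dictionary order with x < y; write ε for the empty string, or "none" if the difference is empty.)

The string xx is accepted by R but not by S.
No shorter string lies in the difference, and xx is the lexicographically first length-2 string in L(R) \ L(S).

xx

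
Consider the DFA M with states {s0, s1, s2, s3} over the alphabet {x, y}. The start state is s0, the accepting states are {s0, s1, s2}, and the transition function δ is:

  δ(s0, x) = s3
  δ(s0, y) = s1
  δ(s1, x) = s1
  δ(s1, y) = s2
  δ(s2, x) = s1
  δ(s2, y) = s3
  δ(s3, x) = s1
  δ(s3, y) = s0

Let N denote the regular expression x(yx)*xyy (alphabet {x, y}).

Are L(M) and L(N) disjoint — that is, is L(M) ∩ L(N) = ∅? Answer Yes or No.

Converting the expression N to a DFA (subset construction, then merging equivalent states) gives the minimal DFA with states {n0, n1, n2, n3, n4, n5}, start state n0, accepting states {n5} and transitions n0: x→n1, y→n2; n1: x→n3, y→n0; n2: x→n2, y→n2; n3: x→n2, y→n4; n4: x→n2, y→n5; n5: x→n2, y→n2.
Exploring the product automaton M × N from the start pair (s0, n0), following both machines on each input symbol, reaches 9 state pairs: (s0, n0), (s3, n1), (s1, n2), (s1, n3), (s2, n2), (s2, n4), (s3, n2), (s3, n5), (s0, n2).
M accepts in {s0, s1, s2} and N accepts in {n5}; no reachable pair has both components accepting, so no string drives both machines to acceptance simultaneously and L(M) ∩ L(N) = ∅.
So no string is accepted by both, and the intersection is empty.

Yes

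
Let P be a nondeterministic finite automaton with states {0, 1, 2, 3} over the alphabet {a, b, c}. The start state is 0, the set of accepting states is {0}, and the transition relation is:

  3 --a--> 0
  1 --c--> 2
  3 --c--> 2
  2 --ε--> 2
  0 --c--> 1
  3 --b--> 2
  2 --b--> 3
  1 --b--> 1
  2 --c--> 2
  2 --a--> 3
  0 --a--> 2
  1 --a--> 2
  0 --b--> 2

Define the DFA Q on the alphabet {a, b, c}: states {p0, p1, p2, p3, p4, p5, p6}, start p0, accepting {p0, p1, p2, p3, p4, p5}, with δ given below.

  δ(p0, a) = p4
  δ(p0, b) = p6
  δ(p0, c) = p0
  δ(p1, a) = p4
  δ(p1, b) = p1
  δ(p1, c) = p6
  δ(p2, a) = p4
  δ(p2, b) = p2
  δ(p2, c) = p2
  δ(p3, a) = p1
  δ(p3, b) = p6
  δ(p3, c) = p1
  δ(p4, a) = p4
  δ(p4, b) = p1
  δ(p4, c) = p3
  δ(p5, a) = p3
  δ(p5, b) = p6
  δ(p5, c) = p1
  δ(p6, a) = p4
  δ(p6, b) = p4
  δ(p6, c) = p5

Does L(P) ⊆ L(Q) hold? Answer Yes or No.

Yes

Exploring the product automaton P × Q from the start pair (0, p0), following both machines on each input symbol, reaches 18 state pairs: (0, p0), (2, p4), (2, p6), (1, p0), (3, p4), (3, p1), (2, p3), (2, p5), (1, p6), (2, p0), (0, p4), (2, p1), (3, p6), (3, p3), (1, p4), (1, p3), (0, p1), (1, p1).
P accepts in {0} and Q accepts in {p0, p1, p2, p3, p4, p5}. The reachable pairs whose P-component is accepting are (0, p0), (0, p4), (0, p1); in each of them the Q-component is accepting too, so the product for L(P) \ L(Q) (P-component accepting, Q-component rejecting) has no reachable accepting pair and the difference is empty.
Hence every string in L(P) is also in L(Q).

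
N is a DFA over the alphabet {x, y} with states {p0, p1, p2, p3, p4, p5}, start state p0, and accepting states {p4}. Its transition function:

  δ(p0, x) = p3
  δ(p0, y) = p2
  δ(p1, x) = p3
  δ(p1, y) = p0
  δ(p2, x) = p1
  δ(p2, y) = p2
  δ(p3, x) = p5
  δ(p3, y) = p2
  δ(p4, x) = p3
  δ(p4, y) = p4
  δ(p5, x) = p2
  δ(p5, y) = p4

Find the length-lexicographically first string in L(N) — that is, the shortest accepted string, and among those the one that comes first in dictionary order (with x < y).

xxy

A breadth-first search from p0 reaches an accepting state first via the path p0 → p3 → p5 → p4 on input xxy.
No string of length < 3 is accepted (BFS exhausts all shorter strings without reaching an accepting state), and xxy is the lexicographically least accepting string of length 3.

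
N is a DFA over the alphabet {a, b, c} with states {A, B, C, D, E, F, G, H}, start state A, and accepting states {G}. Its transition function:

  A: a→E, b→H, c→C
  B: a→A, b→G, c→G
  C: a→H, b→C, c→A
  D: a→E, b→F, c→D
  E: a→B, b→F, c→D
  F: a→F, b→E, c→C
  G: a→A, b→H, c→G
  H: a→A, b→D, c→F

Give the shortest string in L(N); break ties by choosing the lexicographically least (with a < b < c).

aab

A breadth-first search from A reaches an accepting state first via the path A → E → B → G on input aab.
No string of length < 3 is accepted (BFS exhausts all shorter strings without reaching an accepting state), and aab is the lexicographically least accepting string of length 3.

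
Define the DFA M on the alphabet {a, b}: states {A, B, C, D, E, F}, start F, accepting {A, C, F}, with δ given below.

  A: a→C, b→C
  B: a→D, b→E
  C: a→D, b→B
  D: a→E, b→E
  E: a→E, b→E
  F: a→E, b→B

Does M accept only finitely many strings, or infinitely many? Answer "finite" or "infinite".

finite

The useful states (reachable from F and able to reach an accepting state) are {F}.
Restricted to these states the transition graph has no cycle, so every accepting path has bounded length and L is finite.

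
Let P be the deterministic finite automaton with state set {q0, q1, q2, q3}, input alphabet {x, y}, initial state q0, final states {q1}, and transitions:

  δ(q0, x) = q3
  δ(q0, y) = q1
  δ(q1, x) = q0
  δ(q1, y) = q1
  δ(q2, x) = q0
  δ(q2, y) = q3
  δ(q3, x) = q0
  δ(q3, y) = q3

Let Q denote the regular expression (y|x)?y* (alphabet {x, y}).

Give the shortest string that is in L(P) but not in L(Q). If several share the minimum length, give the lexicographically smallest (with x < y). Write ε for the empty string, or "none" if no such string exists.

The string xxy is accepted by P but not by Q.
No shorter string lies in the difference, and xxy is the lexicographically first length-3 string in L(P) \ L(Q).

xxy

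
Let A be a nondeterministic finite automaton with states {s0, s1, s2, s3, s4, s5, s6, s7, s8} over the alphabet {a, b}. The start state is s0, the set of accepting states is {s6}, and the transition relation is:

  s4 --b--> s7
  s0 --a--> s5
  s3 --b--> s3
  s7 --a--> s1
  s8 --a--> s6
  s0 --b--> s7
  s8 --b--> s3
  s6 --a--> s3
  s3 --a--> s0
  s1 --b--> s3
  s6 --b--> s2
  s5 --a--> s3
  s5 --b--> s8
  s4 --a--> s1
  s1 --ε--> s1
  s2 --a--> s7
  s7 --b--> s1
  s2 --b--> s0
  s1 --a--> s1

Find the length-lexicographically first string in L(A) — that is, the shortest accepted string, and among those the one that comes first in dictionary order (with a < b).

A breadth-first search from s0 reaches an accepting state first via the path s0 → s5 → s8 → s6 on input aba.
No string of length < 3 is accepted (BFS exhausts all shorter strings without reaching an accepting state), and aba is the lexicographically least accepting string of length 3.

aba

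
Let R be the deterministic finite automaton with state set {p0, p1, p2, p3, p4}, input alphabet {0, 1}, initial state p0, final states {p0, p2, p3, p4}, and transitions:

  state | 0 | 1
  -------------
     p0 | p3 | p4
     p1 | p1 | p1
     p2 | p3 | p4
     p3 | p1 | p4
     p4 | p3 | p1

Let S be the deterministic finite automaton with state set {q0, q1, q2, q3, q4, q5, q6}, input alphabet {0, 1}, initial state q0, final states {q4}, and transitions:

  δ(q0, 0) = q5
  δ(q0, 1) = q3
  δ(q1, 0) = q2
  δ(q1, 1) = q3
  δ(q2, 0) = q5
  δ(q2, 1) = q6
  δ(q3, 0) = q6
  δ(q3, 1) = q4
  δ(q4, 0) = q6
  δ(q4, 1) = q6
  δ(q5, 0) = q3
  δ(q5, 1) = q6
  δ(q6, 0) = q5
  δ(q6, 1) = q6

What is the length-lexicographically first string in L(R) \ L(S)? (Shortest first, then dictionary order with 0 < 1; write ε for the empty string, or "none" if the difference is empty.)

The empty string ε is accepted by R but not by S.
Since ε is the unique shortest string, it is the required witness.

ε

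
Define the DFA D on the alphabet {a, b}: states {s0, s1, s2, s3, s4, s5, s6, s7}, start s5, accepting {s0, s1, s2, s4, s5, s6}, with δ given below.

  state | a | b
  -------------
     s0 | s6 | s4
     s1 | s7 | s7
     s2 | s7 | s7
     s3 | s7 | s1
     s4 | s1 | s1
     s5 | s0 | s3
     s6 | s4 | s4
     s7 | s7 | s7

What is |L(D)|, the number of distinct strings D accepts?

The useful subgraph on states {s0, s1, s3, s4, s5, s6} is acyclic, so L(D) is finite; the longest accepting path visits 5 useful states, giving maximum string length 4.
Counting accepting paths from s5 by length: 1 of length 0, 1 of length 1, 3 of length 2, 4 of length 3, 4 of length 4. Total 13.

13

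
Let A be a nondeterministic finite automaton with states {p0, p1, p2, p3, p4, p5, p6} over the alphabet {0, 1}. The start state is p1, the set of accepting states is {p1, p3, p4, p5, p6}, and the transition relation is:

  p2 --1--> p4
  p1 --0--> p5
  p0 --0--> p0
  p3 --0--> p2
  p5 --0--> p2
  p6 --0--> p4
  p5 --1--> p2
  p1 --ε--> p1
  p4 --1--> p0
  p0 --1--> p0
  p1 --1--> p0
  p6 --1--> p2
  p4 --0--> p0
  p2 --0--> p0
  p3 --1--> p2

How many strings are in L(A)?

The useful subgraph on states {p1, p2, p4, p5} is acyclic, so L(A) is finite; the longest accepting path visits 4 useful states, giving maximum string length 3.
Counting accepting paths from p1 by length: 1 of length 0, 1 of length 1, 2 of length 3. Total 4.

4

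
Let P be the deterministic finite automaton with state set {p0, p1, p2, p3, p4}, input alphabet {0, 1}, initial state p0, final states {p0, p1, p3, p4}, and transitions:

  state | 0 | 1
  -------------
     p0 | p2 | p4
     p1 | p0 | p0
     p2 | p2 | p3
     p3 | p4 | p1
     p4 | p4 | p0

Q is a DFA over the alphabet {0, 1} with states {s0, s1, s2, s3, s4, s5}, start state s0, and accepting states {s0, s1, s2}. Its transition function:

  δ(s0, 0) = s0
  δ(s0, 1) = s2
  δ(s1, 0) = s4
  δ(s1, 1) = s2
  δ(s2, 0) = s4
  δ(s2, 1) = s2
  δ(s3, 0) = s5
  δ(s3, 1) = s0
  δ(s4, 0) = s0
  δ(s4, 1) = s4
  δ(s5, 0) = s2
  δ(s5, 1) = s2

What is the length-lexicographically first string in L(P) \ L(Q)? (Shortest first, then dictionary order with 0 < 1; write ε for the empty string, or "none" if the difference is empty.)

10

The string 10 is accepted by P but not by Q.
No shorter string lies in the difference, and 10 is the lexicographically first length-2 string in L(P) \ L(Q).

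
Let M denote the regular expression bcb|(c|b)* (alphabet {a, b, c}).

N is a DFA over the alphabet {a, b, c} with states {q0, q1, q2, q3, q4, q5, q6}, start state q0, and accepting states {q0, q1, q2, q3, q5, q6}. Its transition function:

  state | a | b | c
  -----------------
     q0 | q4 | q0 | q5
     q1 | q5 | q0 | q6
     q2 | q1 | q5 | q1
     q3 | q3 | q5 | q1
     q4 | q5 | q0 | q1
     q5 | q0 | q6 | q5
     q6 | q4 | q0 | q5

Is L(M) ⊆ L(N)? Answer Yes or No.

Converting the expression M to a DFA (subset construction, then merging equivalent states) gives the minimal DFA with states {m0, m1}, start state m0, accepting states {m0} and transitions m0: a→m1, b→m0, c→m0; m1: a→m1, b→m1, c→m1.
Exploring the product automaton M × N from the start pair (m0, q0), following both machines on each input symbol, reaches 8 state pairs: (m0, q0), (m1, q4), (m0, q5), (m1, q5), (m1, q0), (m1, q1), (m0, q6), (m1, q6).
M accepts in {m0} and N accepts in {q0, q1, q2, q3, q5, q6}. The reachable pairs whose M-component is accepting are (m0, q0), (m0, q5), (m0, q6); in each of them the N-component is accepting too, so the product for L(M) \ L(N) (M-component accepting, N-component rejecting) has no reachable accepting pair and the difference is empty.
Hence every string in L(M) is also in L(N).

Yes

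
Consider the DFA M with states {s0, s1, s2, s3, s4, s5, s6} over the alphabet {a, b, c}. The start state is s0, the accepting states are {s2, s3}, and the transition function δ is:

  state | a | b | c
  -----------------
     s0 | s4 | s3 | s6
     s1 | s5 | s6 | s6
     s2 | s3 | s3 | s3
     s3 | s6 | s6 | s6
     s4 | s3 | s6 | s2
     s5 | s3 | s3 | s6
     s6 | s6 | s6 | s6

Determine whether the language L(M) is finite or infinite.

The useful states (reachable from s0 and able to reach an accepting state) are {s0, s2, s3, s4}.
Restricted to these states the transition graph has no cycle, so every accepting path has bounded length and L is finite.

finite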